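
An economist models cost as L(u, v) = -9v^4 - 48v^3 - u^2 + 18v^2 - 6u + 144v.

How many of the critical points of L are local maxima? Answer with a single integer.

L separates as a function of u plus a function of v, so ∇L=0 decouples.
∂L/∂u = -2(u + 3) = 0 at u ∈ {-3}; ∂L/∂v = -36(v - 1)(v + 1)(v + 4) = 0 at v ∈ {-4, -1, 1}.
The Hessian is diagonal: diag(L_uu, L_vv). Second derivatives: L_uu(-3)=-2; L_vv(-4)=-540, L_vv(-1)=216, L_vv(1)=-360.
Local maxima occur where both diagonal entries negative: (-3, -4), (-3, 1). Count: 2.

2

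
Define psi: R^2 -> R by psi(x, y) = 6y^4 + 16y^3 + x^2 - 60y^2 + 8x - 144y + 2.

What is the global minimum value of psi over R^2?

psi(x,y) separates as P(x) + Q(y) + 2, so its minimum is min P + min Q + 2.
P'(x) = 2x + 8 vanishes at x ∈ {-4}; Q'(y) = 24(y - 2)(y + 1)(y + 3) vanishes at y ∈ {-3, -1, 2}.
Local minima of P (where P''>0): P(-4)=-16. Local minima of Q: Q(-3)=-54, Q(2)=-304.
So the global minimum of psi is P(-4) + Q(2) + 2 = -16 − 304 + 2 = -318, attained at (-4, 2).

-318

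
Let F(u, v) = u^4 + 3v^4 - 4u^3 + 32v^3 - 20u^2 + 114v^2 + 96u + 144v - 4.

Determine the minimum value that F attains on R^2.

-342

F(u,v) separates as P(u) + Q(v) − 4, so its minimum is min P + min Q − 4.
P'(u) = 4(u - 4)(u - 2)(u + 3) vanishes at u ∈ {-3, 2, 4}; Q'(v) = 12(v + 1)(v + 3)(v + 4) vanishes at v ∈ {-4, -3, -1}.
Local minima of P (where P''>0): P(-3)=-279, P(4)=64. Local minima of Q: Q(-4)=-32, Q(-1)=-59.
So the global minimum of F is P(-3) + Q(-1) − 4 = -279 − 59 − 4 = -342, attained at (-3, -1).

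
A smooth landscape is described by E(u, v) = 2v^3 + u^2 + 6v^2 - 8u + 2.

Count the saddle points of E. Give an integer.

E separates as a function of u plus a function of v, so ∇E=0 decouples.
∂E/∂u = 2(u - 4) = 0 at u ∈ {4}; ∂E/∂v = 6v(v + 2) = 0 at v ∈ {-2, 0}.
The Hessian is diagonal: diag(E_uu, E_vv). Second derivatives: E_uu(4)=2; E_vv(-2)=-12, E_vv(0)=12.
Saddle points occur where the two diagonal entries have opposite signs: (4, -2). Count: 1.

1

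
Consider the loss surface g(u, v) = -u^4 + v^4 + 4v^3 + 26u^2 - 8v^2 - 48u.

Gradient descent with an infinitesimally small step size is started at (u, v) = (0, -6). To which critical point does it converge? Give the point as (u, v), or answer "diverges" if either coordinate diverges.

(1, -4)

g is separable, so gradient descent decouples: u follows -∂g/∂u, v follows -∂g/∂v.
∂g/∂u = -4(u - 3)(u - 1)(u + 4); at u=0 this is -48, so u increases.
∂g/∂v = 4v(v - 1)(v + 4); at v=-6 this is -336, so v increases.
u converges to its nearest critical value 1 (a local min of the u-part); v converges to -4. The iterate converges to (1, -4).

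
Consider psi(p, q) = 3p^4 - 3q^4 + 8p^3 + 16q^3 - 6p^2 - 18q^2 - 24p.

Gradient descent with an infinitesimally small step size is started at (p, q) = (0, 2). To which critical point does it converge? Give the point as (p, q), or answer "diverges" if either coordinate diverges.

psi is separable, so gradient descent decouples: p follows -∂psi/∂p, q follows -∂psi/∂q.
∂psi/∂p = 12(p - 1)(p + 1)(p + 2); at p=0 this is -24, so p increases.
∂psi/∂q = -12q(q - 3)(q - 1); at q=2 this is 24, so q decreases.
p converges to its nearest critical value 1 (a local min of the p-part); q converges to 1. The iterate converges to (1, 1).

(1, 1)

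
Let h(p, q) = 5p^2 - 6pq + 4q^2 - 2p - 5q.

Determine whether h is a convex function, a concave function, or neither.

convex

h is quadratic, so its Hessian is the constant matrix H = [[10, -6], [-6, 8]].
det(H) = 44, tr(H) = 18.
det(H) > 0 and tr(H) > 0, so H is positive definite everywhere: convex.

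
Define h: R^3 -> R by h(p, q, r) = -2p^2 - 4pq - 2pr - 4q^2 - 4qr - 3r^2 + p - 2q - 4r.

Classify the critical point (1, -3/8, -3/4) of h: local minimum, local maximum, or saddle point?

local maximum

The Hessian is constant: H = [[-4, -4, -2], [-4, -8, -4], [-2, -4, -6]].
Leading principal minors: Δ₁ = -4, Δ₂ = 16, Δ₃ = -64.
The minors alternate sign starting negative (−, +, −), so H is negative definite: a local maximum.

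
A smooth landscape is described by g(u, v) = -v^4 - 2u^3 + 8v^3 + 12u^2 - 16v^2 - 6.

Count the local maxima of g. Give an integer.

2

g separates as a function of u plus a function of v, so ∇g=0 decouples.
∂g/∂u = -6u(u - 4) = 0 at u ∈ {0, 4}; ∂g/∂v = -4v(v - 4)(v - 2) = 0 at v ∈ {0, 2, 4}.
The Hessian is diagonal: diag(g_uu, g_vv). Second derivatives: g_uu(0)=24, g_uu(4)=-24; g_vv(0)=-32, g_vv(2)=16, g_vv(4)=-32.
Local maxima occur where both diagonal entries negative: (4, 0), (4, 4). Count: 2.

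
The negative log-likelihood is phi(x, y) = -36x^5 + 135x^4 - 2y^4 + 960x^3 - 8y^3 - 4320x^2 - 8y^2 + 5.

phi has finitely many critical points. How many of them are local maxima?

4

phi separates as a function of x plus a function of y, so ∇phi=0 decouples.
∂phi/∂x = -180x(x - 4)(x - 3)(x + 4) = 0 at x ∈ {-4, 0, 3, 4}; ∂phi/∂y = -8y(y + 1)(y + 2) = 0 at y ∈ {-2, -1, 0}.
The Hessian is diagonal: diag(phi_xx, phi_yy). Second derivatives: phi_xx(-4)=40320, phi_xx(0)=-8640, phi_xx(3)=3780, phi_xx(4)=-5760; phi_yy(-2)=-16, phi_yy(-1)=8, phi_yy(0)=-16.
Local maxima occur where both diagonal entries negative: (0, -2), (0, 0), (4, -2), (4, 0). Count: 4.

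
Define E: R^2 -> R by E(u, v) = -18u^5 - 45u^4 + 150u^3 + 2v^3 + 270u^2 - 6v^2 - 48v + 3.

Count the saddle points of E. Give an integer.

4

E separates as a function of u plus a function of v, so ∇E=0 decouples.
∂E/∂u = -90u(u - 2)(u + 1)(u + 3) = 0 at u ∈ {-3, -1, 0, 2}; ∂E/∂v = 6(v - 4)(v + 2) = 0 at v ∈ {-2, 4}.
The Hessian is diagonal: diag(E_uu, E_vv). Second derivatives: E_uu(-3)=2700, E_uu(-1)=-540, E_uu(0)=540, E_uu(2)=-2700; E_vv(-2)=-36, E_vv(4)=36.
Saddle points occur where the two diagonal entries have opposite signs: (-3, -2), (-1, 4), (0, -2), (2, 4). Count: 4.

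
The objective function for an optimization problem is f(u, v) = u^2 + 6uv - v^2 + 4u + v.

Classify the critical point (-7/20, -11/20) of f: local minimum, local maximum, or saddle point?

The Hessian of f is constant: H = [[2, 6], [6, -2]].
det(H) = 2·(-2) − 6² = -40.
Since det(H) < 0, H is indefinite and the critical point is a saddle point.

saddle point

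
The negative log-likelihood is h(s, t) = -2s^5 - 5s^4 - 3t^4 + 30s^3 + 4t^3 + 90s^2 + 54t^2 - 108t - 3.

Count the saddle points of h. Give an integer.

6

h separates as a function of s plus a function of t, so ∇h=0 decouples.
∂h/∂s = -10s(s - 3)(s + 2)(s + 3) = 0 at s ∈ {-3, -2, 0, 3}; ∂h/∂t = -12(t - 3)(t - 1)(t + 3) = 0 at t ∈ {-3, 1, 3}.
The Hessian is diagonal: diag(h_ss, h_tt). Second derivatives: h_ss(-3)=180, h_ss(-2)=-100, h_ss(0)=180, h_ss(3)=-900; h_tt(-3)=-288, h_tt(1)=96, h_tt(3)=-144.
Saddle points occur where the two diagonal entries have opposite signs: (-3, -3), (-3, 3), (-2, 1), (0, -3), (0, 3), (3, 1). Count: 6.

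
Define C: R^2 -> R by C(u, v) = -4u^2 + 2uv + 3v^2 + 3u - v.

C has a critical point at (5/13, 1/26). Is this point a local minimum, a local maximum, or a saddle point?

The Hessian of C is constant: H = [[-8, 2], [2, 6]].
det(H) = (-8)·6 − 2² = -52.
Since det(H) < 0, H is indefinite and the critical point is a saddle point.

saddle point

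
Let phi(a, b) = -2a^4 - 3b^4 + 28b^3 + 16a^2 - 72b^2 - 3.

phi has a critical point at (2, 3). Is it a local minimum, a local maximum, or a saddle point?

The mixed partial ∂²phi/∂a∂b is 0, so the Hessian at any point is diag(phi_aa, phi_bb) = diag(8(-3a^2 + 4), 12(-3b^2 + 14b - 12)).
At (2, 3): H = diag(-64, 36).
The eigenvalues have opposite signs, so H is indefinite: a saddle point.

saddle point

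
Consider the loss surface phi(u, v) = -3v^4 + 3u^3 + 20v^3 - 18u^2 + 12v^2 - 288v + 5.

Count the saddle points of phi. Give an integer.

3

phi separates as a function of u plus a function of v, so ∇phi=0 decouples.
∂phi/∂u = 9u(u - 4) = 0 at u ∈ {0, 4}; ∂phi/∂v = -12(v - 4)(v - 3)(v + 2) = 0 at v ∈ {-2, 3, 4}.
The Hessian is diagonal: diag(phi_uu, phi_vv). Second derivatives: phi_uu(0)=-36, phi_uu(4)=36; phi_vv(-2)=-360, phi_vv(3)=60, phi_vv(4)=-72.
Saddle points occur where the two diagonal entries have opposite signs: (0, 3), (4, -2), (4, 4). Count: 3.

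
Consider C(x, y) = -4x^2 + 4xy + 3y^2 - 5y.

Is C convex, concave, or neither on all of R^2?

C is quadratic, so its Hessian is the constant matrix H = [[-8, 4], [4, 6]].
det(H) = -64, tr(H) = -2.
det(H) < 0, so H is indefinite: neither convex nor concave.

neither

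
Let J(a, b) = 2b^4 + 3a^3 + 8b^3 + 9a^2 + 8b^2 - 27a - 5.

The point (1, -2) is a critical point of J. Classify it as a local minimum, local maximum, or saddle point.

local minimum

The mixed partial ∂²J/∂a∂b is 0, so the Hessian at any point is diag(J_aa, J_bb) = diag(18(a + 1), 8(3b^2 + 6b + 2)).
At (1, -2): H = diag(36, 16).
Both eigenvalues are positive, so H is positive definite: a local minimum.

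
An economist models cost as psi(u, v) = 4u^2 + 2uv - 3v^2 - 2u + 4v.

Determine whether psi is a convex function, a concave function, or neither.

neither

psi is quadratic, so its Hessian is the constant matrix H = [[8, 2], [2, -6]].
det(H) = -52, tr(H) = 2.
det(H) < 0, so H is indefinite: neither convex nor concave.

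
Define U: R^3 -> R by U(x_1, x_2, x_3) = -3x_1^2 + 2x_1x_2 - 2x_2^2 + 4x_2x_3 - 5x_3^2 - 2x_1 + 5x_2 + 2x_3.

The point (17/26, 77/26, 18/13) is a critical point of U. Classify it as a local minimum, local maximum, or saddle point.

local maximum

The Hessian is constant: H = [[-6, 2, 0], [2, -4, 4], [0, 4, -10]].
Leading principal minors: Δ₁ = -6, Δ₂ = 20, Δ₃ = -104.
The minors alternate sign starting negative (−, +, −), so H is negative definite: a local maximum.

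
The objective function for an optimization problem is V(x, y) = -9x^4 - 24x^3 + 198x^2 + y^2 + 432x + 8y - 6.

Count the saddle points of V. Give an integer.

2

V separates as a function of x plus a function of y, so ∇V=0 decouples.
∂V/∂x = -36(x - 3)(x + 1)(x + 4) = 0 at x ∈ {-4, -1, 3}; ∂V/∂y = 2(y + 4) = 0 at y ∈ {-4}.
The Hessian is diagonal: diag(V_xx, V_yy). Second derivatives: V_xx(-4)=-756, V_xx(-1)=432, V_xx(3)=-1008; V_yy(-4)=2.
Saddle points occur where the two diagonal entries have opposite signs: (-4, -4), (3, -4). Count: 2.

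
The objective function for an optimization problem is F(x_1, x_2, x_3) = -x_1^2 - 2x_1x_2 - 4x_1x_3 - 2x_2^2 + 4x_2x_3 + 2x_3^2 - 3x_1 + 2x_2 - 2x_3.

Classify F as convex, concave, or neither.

neither

F is quadratic, so its Hessian is the constant matrix H = [[-2, -2, -4], [-2, -4, 4], [-4, 4, 4]].
Leading principal minors: -2, 4, 176.
Neither pattern holds ⇒ H is indefinite ⇒ neither convex nor concave.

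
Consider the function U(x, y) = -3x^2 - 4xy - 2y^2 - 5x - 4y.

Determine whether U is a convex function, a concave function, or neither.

concave

U is quadratic, so its Hessian is the constant matrix H = [[-6, -4], [-4, -4]].
det(H) = 8, tr(H) = -10.
det(H) > 0 and tr(H) < 0, so H is negative definite everywhere: concave.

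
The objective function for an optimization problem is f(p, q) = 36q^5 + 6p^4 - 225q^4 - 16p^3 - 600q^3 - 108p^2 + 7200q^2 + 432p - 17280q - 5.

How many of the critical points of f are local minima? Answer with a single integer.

4

f separates as a function of p plus a function of q, so ∇f=0 decouples.
∂f/∂p = 24(p - 3)(p - 2)(p + 3) = 0 at p ∈ {-3, 2, 3}; ∂f/∂q = 180(q - 4)(q - 3)(q - 2)(q + 4) = 0 at q ∈ {-4, 2, 3, 4}.
The Hessian is diagonal: diag(f_pp, f_qq). Second derivatives: f_pp(-3)=720, f_pp(2)=-120, f_pp(3)=144; f_qq(-4)=-60480, f_qq(2)=2160, f_qq(3)=-1260, f_qq(4)=2880.
Local minima occur where both diagonal entries positive: (-3, 2), (-3, 4), (3, 2), (3, 4). Count: 4.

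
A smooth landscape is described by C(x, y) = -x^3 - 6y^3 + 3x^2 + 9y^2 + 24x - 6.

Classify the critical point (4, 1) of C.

The mixed partial ∂²C/∂x∂y is 0, so the Hessian at any point is diag(C_xx, C_yy) = diag(6(-x + 1), 18(-2y + 1)).
At (4, 1): H = diag(-18, -18).
Both eigenvalues are negative, so H is negative definite: a local maximum.

local maximum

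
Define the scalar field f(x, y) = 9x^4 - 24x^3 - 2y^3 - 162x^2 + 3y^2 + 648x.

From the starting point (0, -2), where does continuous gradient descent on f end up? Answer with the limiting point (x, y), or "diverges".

(-3, 0)

f is separable, so gradient descent decouples: x follows -∂f/∂x, y follows -∂f/∂y.
∂f/∂x = 36(x - 3)(x - 2)(x + 3); at x=0 this is 648, so x decreases.
∂f/∂y = -6y(y - 1); at y=-2 this is -36, so y increases.
x converges to its nearest critical value -3 (a local min of the x-part); y converges to 0. The iterate converges to (-3, 0).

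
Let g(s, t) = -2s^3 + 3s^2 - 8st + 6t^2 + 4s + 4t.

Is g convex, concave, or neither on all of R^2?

neither

The term -2s^3 is cubic, so the Hessian is not constant.
∂²g/∂s² = -12s + 6, which takes both signs as s varies (negative for sufficiently large s). A diagonal entry of the Hessian changing sign means the Hessian is neither positive- nor negative-semidefinite on all of R^2.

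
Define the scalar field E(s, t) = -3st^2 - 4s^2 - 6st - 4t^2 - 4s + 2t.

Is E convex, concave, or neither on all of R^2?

neither

The term -3st^2 is cubic, so the Hessian is not constant.
∂²E/∂t² = -6s - 8, which takes both signs as s varies (negative for sufficiently large s). A diagonal entry of the Hessian changing sign means the Hessian is neither positive- nor negative-semidefinite on all of R^2.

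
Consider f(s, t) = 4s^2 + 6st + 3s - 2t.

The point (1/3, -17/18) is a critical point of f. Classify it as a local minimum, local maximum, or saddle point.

saddle point

The Hessian of f is constant: H = [[8, 6], [6, 0]].
det(H) = 8·0 − 6² = -36.
Since det(H) < 0, H is indefinite and the critical point is a saddle point.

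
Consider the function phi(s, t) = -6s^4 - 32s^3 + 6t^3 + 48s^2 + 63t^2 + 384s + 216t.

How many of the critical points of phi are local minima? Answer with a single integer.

1

phi separates as a function of s plus a function of t, so ∇phi=0 decouples.
∂phi/∂s = -24(s - 2)(s + 2)(s + 4) = 0 at s ∈ {-4, -2, 2}; ∂phi/∂t = 18(t + 3)(t + 4) = 0 at t ∈ {-4, -3}.
The Hessian is diagonal: diag(phi_ss, phi_tt). Second derivatives: phi_ss(-4)=-288, phi_ss(-2)=192, phi_ss(2)=-576; phi_tt(-4)=-18, phi_tt(-3)=18.
Local minima occur where both diagonal entries positive: (-2, -3). Count: 1.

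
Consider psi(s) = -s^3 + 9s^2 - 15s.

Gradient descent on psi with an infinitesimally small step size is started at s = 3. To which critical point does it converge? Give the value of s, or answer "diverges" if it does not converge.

psi'(s) = -3(s - 5)(s - 1), so psi'(3) = 12.
Gradient descent moves in the -psi' direction, i.e. s is decreasing.
The nearest critical point in that direction is s = 1, where psi'' = 12 > 0 (a local minimum). The iterate converges there.

1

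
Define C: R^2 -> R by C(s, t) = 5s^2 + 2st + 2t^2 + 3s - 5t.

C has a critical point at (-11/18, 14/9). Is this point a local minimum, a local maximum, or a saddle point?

local minimum

The Hessian of C is constant: H = [[10, 2], [2, 4]].
det(H) = 10·4 − 2² = 36.
det(H) > 0 and tr(H) = 14 > 0, so H is positive definite and the point is a local minimum.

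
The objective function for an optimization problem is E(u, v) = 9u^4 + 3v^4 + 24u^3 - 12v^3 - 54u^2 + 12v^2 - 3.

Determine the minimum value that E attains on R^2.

E(u,v) separates as P(u) + Q(v) − 3, so its minimum is min P + min Q − 3.
P'(u) = 36u(u - 1)(u + 3) vanishes at u ∈ {-3, 0, 1}; Q'(v) = 12v(v - 2)(v - 1) vanishes at v ∈ {0, 1, 2}.
Local minima of P (where P''>0): P(-3)=-405, P(1)=-21. Local minima of Q: Q(0)=0, Q(2)=0.
So the global minimum of E is P(-3) + Q(0) − 3 = -405 + 0 − 3 = -408, attained at (-3, 0).

-408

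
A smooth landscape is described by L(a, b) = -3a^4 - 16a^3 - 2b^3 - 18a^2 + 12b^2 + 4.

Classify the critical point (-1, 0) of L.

local minimum

The mixed partial ∂²L/∂a∂b is 0, so the Hessian at any point is diag(L_aa, L_bb) = diag(-12(3a^2 + 8a + 3), 12(-b + 2)).
At (-1, 0): H = diag(24, 24).
Both eigenvalues are positive, so H is positive definite: a local minimum.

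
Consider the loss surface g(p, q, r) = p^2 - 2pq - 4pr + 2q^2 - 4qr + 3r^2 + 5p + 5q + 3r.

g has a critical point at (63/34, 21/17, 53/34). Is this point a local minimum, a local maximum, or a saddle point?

saddle point

The Hessian is constant: H = [[2, -2, -4], [-2, 4, -4], [-4, -4, 6]].
Leading principal minors: Δ₁ = 2, Δ₂ = 4, Δ₃ = -136.
The minors fit neither the all-positive nor the alternating-sign pattern, so H is indefinite: a saddle point.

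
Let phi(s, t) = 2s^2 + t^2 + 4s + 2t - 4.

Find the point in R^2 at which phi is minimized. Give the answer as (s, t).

phi(s,t) separates as P(s) + Q(t) − 4, so its minimum is min P + min Q − 4.
P'(s) = 4s + 4 vanishes at s ∈ {-1}; Q'(t) = 2(t + 1) vanishes at t ∈ {-1}.
Local minima of P (where P''>0): P(-1)=-2. Local minima of Q: Q(-1)=-1.
So the global minimum of phi is P(-1) + Q(-1) − 4 = -2 − 1 − 4 = -7, attained at (-1, -1).

(-1, -1)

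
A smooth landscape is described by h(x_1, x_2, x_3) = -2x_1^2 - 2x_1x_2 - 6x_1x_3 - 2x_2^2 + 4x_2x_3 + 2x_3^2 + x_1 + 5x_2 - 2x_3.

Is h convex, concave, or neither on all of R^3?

neither

h is quadratic, so its Hessian is the constant matrix H = [[-4, -2, -6], [-2, -4, 4], [-6, 4, 4]].
Leading principal minors: -4, 12, 352.
Neither pattern holds ⇒ H is indefinite ⇒ neither convex nor concave.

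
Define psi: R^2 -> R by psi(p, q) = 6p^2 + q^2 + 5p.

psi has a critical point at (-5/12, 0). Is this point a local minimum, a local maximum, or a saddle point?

local minimum

The Hessian of psi is constant: H = [[12, 0], [0, 2]].
det(H) = 12·2 − 0² = 24.
det(H) > 0 and tr(H) = 14 > 0, so H is positive definite and the point is a local minimum.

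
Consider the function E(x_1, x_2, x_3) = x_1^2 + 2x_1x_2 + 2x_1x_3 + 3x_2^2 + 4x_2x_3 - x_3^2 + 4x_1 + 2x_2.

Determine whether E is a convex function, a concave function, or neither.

E is quadratic, so its Hessian is the constant matrix H = [[2, 2, 2], [2, 6, 4], [2, 4, -2]].
Leading principal minors: 2, 8, -40.
Neither pattern holds ⇒ H is indefinite ⇒ neither convex nor concave.

neither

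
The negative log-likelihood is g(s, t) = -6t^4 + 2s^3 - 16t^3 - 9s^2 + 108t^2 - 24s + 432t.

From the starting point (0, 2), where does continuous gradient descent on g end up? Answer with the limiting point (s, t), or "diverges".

(4, -2)

g is separable, so gradient descent decouples: s follows -∂g/∂s, t follows -∂g/∂t.
∂g/∂s = 6(s - 4)(s + 1); at s=0 this is -24, so s increases.
∂g/∂t = -24(t - 3)(t + 2)(t + 3); at t=2 this is 480, so t decreases.
s converges to its nearest critical value 4 (a local min of the s-part); t converges to -2. The iterate converges to (4, -2).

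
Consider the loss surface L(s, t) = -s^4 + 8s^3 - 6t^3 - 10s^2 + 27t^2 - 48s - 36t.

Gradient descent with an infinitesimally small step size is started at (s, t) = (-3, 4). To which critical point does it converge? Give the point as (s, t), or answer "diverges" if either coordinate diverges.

L is separable, so gradient descent decouples: s follows -∂L/∂s, t follows -∂L/∂t.
∂L/∂s = -4(s - 4)(s - 3)(s + 1); at s=-3 this is 336, so s decreases.
∂L/∂t = -18(t - 2)(t - 1); at t=4 this is -108, so t increases.
The s-coordinate has no critical point in that direction and runs off to infinity.

diverges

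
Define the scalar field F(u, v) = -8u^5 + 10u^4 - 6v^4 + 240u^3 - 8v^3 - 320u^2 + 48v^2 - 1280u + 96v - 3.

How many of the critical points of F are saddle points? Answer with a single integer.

6

F separates as a function of u plus a function of v, so ∇F=0 decouples.
∂F/∂u = -40(u - 4)(u - 2)(u + 1)(u + 4) = 0 at u ∈ {-4, -1, 2, 4}; ∂F/∂v = -24(v - 2)(v + 1)(v + 2) = 0 at v ∈ {-2, -1, 2}.
The Hessian is diagonal: diag(F_uu, F_vv). Second derivatives: F_uu(-4)=5760, F_uu(-1)=-1800, F_uu(2)=1440, F_uu(4)=-3200; F_vv(-2)=-96, F_vv(-1)=72, F_vv(2)=-288.
Saddle points occur where the two diagonal entries have opposite signs: (-4, -2), (-4, 2), (-1, -1), (2, -2), (2, 2), (4, -1). Count: 6.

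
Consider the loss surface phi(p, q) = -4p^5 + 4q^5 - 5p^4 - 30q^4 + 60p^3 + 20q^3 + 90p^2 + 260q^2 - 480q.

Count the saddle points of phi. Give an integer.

phi separates as a function of p plus a function of q, so ∇phi=0 decouples.
∂phi/∂p = -20p(p - 3)(p + 1)(p + 3) = 0 at p ∈ {-3, -1, 0, 3}; ∂phi/∂q = 20(q - 4)(q - 3)(q - 1)(q + 2) = 0 at q ∈ {-2, 1, 3, 4}.
The Hessian is diagonal: diag(phi_pp, phi_qq). Second derivatives: phi_pp(-3)=720, phi_pp(-1)=-160, phi_pp(0)=180, phi_pp(3)=-1440; phi_qq(-2)=-1800, phi_qq(1)=360, phi_qq(3)=-200, phi_qq(4)=360.
Saddle points occur where the two diagonal entries have opposite signs: (-3, -2), (-3, 3), (-1, 1), (-1, 4), (0, -2), (0, 3), (3, 1), (3, 4). Count: 8.

8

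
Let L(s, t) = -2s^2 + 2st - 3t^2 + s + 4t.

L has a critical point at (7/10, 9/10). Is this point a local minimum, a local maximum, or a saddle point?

local maximum

The Hessian of L is constant: H = [[-4, 2], [2, -6]].
det(H) = (-4)·(-6) − 2² = 20.
det(H) > 0 and tr(H) = -10 < 0, so H is negative definite and the point is a local maximum.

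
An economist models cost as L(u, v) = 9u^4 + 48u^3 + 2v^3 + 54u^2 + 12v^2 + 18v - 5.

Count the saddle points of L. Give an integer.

L separates as a function of u plus a function of v, so ∇L=0 decouples.
∂L/∂u = 36u(u + 1)(u + 3) = 0 at u ∈ {-3, -1, 0}; ∂L/∂v = 6(v + 1)(v + 3) = 0 at v ∈ {-3, -1}.
The Hessian is diagonal: diag(L_uu, L_vv). Second derivatives: L_uu(-3)=216, L_uu(-1)=-72, L_uu(0)=108; L_vv(-3)=-12, L_vv(-1)=12.
Saddle points occur where the two diagonal entries have opposite signs: (-3, -3), (-1, -1), (0, -3). Count: 3.

3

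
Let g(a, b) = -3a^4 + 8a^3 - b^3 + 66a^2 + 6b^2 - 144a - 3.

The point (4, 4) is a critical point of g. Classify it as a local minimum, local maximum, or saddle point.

local maximum

The mixed partial ∂²g/∂a∂b is 0, so the Hessian at any point is diag(g_aa, g_bb) = diag(12(-3a^2 + 4a + 11), 6(-b + 2)).
At (4, 4): H = diag(-252, -12).
Both eigenvalues are negative, so H is negative definite: a local maximum.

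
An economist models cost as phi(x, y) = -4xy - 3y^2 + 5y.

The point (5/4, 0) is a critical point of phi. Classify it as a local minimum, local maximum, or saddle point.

The Hessian of phi is constant: H = [[0, -4], [-4, -6]].
det(H) = 0·(-6) − (-4)² = -16.
Since det(H) < 0, H is indefinite and the critical point is a saddle point.

saddle point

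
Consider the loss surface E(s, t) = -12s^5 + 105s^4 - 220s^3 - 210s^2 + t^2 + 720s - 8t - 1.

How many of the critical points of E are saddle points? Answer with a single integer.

2

E separates as a function of s plus a function of t, so ∇E=0 decouples.
∂E/∂s = -60(s - 4)(s - 3)(s - 1)(s + 1) = 0 at s ∈ {-1, 1, 3, 4}; ∂E/∂t = 2(t - 4) = 0 at t ∈ {4}.
The Hessian is diagonal: diag(E_ss, E_tt). Second derivatives: E_ss(-1)=2400, E_ss(1)=-720, E_ss(3)=480, E_ss(4)=-900; E_tt(4)=2.
Saddle points occur where the two diagonal entries have opposite signs: (1, 4), (4, 4). Count: 2.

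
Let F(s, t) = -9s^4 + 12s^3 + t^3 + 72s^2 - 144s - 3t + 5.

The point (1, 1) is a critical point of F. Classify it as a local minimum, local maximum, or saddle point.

local minimum

The mixed partial ∂²F/∂s∂t is 0, so the Hessian at any point is diag(F_ss, F_tt) = diag(36(-3s^2 + 2s + 4), 6t).
At (1, 1): H = diag(108, 6).
Both eigenvalues are positive, so H is positive definite: a local minimum.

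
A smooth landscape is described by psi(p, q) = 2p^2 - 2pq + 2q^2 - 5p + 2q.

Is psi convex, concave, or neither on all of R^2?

psi is quadratic, so its Hessian is the constant matrix H = [[4, -2], [-2, 4]].
det(H) = 12, tr(H) = 8.
det(H) > 0 and tr(H) > 0, so H is positive definite everywhere: convex.

convex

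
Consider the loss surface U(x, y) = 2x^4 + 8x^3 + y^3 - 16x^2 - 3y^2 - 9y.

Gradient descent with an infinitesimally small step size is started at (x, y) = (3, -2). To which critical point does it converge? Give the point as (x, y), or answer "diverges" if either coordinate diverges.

U is separable, so gradient descent decouples: x follows -∂U/∂x, y follows -∂U/∂y.
∂U/∂x = 8x(x - 1)(x + 4); at x=3 this is 336, so x decreases.
∂U/∂y = 3(y - 3)(y + 1); at y=-2 this is 15, so y decreases.
The y-coordinate has no critical point in that direction and runs off to infinity.

diverges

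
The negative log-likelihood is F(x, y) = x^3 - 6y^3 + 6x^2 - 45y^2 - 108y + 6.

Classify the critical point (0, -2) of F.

saddle point

The mixed partial ∂²F/∂x∂y is 0, so the Hessian at any point is diag(F_xx, F_yy) = diag(6(x + 2), -18(2y + 5)).
At (0, -2): H = diag(12, -18).
The eigenvalues have opposite signs, so H is indefinite: a saddle point.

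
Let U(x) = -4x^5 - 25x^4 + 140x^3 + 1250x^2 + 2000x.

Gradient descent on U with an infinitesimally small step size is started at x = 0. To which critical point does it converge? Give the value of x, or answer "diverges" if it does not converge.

-1

U'(x) = -20(x - 5)(x + 1)(x + 4)(x + 5), so U'(0) = 2000.
Gradient descent moves in the -U' direction, i.e. x is decreasing.
The nearest critical point in that direction is x = -1, where U'' = 1440 > 0 (a local minimum). The iterate converges there.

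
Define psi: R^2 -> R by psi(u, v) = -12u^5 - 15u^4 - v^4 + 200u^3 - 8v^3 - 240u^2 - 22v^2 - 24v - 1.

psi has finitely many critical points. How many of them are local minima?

2

psi separates as a function of u plus a function of v, so ∇psi=0 decouples.
∂psi/∂u = -60u(u - 2)(u - 1)(u + 4) = 0 at u ∈ {-4, 0, 1, 2}; ∂psi/∂v = -4(v + 1)(v + 2)(v + 3) = 0 at v ∈ {-3, -2, -1}.
The Hessian is diagonal: diag(psi_uu, psi_vv). Second derivatives: psi_uu(-4)=7200, psi_uu(0)=-480, psi_uu(1)=300, psi_uu(2)=-720; psi_vv(-3)=-8, psi_vv(-2)=4, psi_vv(-1)=-8.
Local minima occur where both diagonal entries positive: (-4, -2), (1, -2). Count: 2.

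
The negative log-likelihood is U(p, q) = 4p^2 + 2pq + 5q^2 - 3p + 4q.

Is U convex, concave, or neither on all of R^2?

convex

U is quadratic, so its Hessian is the constant matrix H = [[8, 2], [2, 10]].
det(H) = 76, tr(H) = 18.
det(H) > 0 and tr(H) > 0, so H is positive definite everywhere: convex.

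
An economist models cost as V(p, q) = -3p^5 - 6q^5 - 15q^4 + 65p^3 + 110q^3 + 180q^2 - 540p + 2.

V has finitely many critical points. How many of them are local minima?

V separates as a function of p plus a function of q, so ∇V=0 decouples.
∂V/∂p = -15(p - 3)(p - 2)(p + 2)(p + 3) = 0 at p ∈ {-3, -2, 2, 3}; ∂V/∂q = -30q(q - 3)(q + 1)(q + 4) = 0 at q ∈ {-4, -1, 0, 3}.
The Hessian is diagonal: diag(V_pp, V_qq). Second derivatives: V_pp(-3)=450, V_pp(-2)=-300, V_pp(2)=300, V_pp(3)=-450; V_qq(-4)=2520, V_qq(-1)=-360, V_qq(0)=360, V_qq(3)=-2520.
Local minima occur where both diagonal entries positive: (-3, -4), (-3, 0), (2, -4), (2, 0). Count: 4.

4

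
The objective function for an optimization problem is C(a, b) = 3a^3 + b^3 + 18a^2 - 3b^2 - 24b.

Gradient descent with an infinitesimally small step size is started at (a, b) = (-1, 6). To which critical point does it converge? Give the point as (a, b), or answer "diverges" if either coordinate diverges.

C is separable, so gradient descent decouples: a follows -∂C/∂a, b follows -∂C/∂b.
∂C/∂a = 9a(a + 4); at a=-1 this is -27, so a increases.
∂C/∂b = 3(b - 4)(b + 2); at b=6 this is 48, so b decreases.
a converges to its nearest critical value 0 (a local min of the a-part); b converges to 4. The iterate converges to (0, 4).

(0, 4)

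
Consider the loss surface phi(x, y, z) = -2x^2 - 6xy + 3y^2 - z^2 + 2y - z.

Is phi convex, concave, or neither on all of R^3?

phi is quadratic, so its Hessian is the constant matrix H = [[-4, -6, 0], [-6, 6, 0], [0, 0, -2]].
Leading principal minors: -4, -60, 120.
Neither pattern holds ⇒ H is indefinite ⇒ neither convex nor concave.

neither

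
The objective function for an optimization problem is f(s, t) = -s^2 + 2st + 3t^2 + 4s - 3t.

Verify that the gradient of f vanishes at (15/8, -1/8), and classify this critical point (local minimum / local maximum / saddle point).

∇f = (-2s + 2t + 4, 2s + 6t - 3); substituting (15/8, -1/8) gives ∇f = (0, 0), so (15/8, -1/8) is indeed a critical point.
The Hessian of f is constant: H = [[-2, 2], [2, 6]].
det(H) = (-2)·6 − 2² = -16.
Since det(H) < 0, H is indefinite and the critical point is a saddle point.

saddle point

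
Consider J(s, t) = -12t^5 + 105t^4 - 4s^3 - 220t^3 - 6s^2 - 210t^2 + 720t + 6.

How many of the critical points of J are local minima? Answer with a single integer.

2

J separates as a function of s plus a function of t, so ∇J=0 decouples.
∂J/∂s = -12s(s + 1) = 0 at s ∈ {-1, 0}; ∂J/∂t = -60(t - 4)(t - 3)(t - 1)(t + 1) = 0 at t ∈ {-1, 1, 3, 4}.
The Hessian is diagonal: diag(J_ss, J_tt). Second derivatives: J_ss(-1)=12, J_ss(0)=-12; J_tt(-1)=2400, J_tt(1)=-720, J_tt(3)=480, J_tt(4)=-900.
Local minima occur where both diagonal entries positive: (-1, -1), (-1, 3). Count: 2.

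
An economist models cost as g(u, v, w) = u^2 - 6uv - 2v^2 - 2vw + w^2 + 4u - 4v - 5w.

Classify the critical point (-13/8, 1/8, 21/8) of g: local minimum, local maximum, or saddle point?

saddle point

The Hessian is constant: H = [[2, -6, 0], [-6, -4, -2], [0, -2, 2]].
Leading principal minors: Δ₁ = 2, Δ₂ = -44, Δ₃ = -96.
The minors fit neither the all-positive nor the alternating-sign pattern, so H is indefinite: a saddle point.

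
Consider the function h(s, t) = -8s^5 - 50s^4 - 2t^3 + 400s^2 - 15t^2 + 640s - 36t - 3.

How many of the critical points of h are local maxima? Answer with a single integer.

2

h separates as a function of s plus a function of t, so ∇h=0 decouples.
∂h/∂s = -40(s - 2)(s + 1)(s + 2)(s + 4) = 0 at s ∈ {-4, -2, -1, 2}; ∂h/∂t = -6(t + 2)(t + 3) = 0 at t ∈ {-3, -2}.
The Hessian is diagonal: diag(h_ss, h_tt). Second derivatives: h_ss(-4)=1440, h_ss(-2)=-320, h_ss(-1)=360, h_ss(2)=-2880; h_tt(-3)=6, h_tt(-2)=-6.
Local maxima occur where both diagonal entries negative: (-2, -2), (2, -2). Count: 2.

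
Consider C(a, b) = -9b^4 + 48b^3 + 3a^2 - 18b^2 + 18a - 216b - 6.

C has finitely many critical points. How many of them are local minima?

1

C separates as a function of a plus a function of b, so ∇C=0 decouples.
∂C/∂a = 6(a + 3) = 0 at a ∈ {-3}; ∂C/∂b = -36(b - 3)(b - 2)(b + 1) = 0 at b ∈ {-1, 2, 3}.
The Hessian is diagonal: diag(C_aa, C_bb). Second derivatives: C_aa(-3)=6; C_bb(-1)=-432, C_bb(2)=108, C_bb(3)=-144.
Local minima occur where both diagonal entries positive: (-3, 2). Count: 1.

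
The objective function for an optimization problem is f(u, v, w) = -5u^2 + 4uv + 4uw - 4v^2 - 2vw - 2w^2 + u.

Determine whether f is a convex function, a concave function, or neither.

f is quadratic, so its Hessian is the constant matrix H = [[-10, 4, 4], [4, -8, -2], [4, -2, -4]].
Leading principal minors: -10, 64, -152.
Signs alternate −, +, − ⇒ H ≺ 0 ⇒ concave.

concave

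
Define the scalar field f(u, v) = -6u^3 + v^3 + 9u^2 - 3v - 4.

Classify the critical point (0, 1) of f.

local minimum

The mixed partial ∂²f/∂u∂v is 0, so the Hessian at any point is diag(f_uu, f_vv) = diag(18(-2u + 1), 6v).
At (0, 1): H = diag(18, 6).
Both eigenvalues are positive, so H is positive definite: a local minimum.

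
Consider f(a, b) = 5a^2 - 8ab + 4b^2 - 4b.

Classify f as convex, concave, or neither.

convex

f is quadratic, so its Hessian is the constant matrix H = [[10, -8], [-8, 8]].
det(H) = 16, tr(H) = 18.
det(H) > 0 and tr(H) > 0, so H is positive definite everywhere: convex.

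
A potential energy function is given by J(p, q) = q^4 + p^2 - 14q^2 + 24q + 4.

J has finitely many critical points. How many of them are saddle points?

1

J separates as a function of p plus a function of q, so ∇J=0 decouples.
∂J/∂p = 2p = 0 at p ∈ {0}; ∂J/∂q = 4(q - 2)(q - 1)(q + 3) = 0 at q ∈ {-3, 1, 2}.
The Hessian is diagonal: diag(J_pp, J_qq). Second derivatives: J_pp(0)=2; J_qq(-3)=80, J_qq(1)=-16, J_qq(2)=20.
Saddle points occur where the two diagonal entries have opposite signs: (0, 1). Count: 1.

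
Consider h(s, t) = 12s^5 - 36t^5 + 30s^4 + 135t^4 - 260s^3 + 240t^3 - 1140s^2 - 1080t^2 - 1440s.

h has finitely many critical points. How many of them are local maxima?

h separates as a function of s plus a function of t, so ∇h=0 decouples.
∂h/∂s = 60(s - 4)(s + 1)(s + 2)(s + 3) = 0 at s ∈ {-3, -2, -1, 4}; ∂h/∂t = -180t(t - 3)(t - 2)(t + 2) = 0 at t ∈ {-2, 0, 2, 3}.
The Hessian is diagonal: diag(h_ss, h_tt). Second derivatives: h_ss(-3)=-840, h_ss(-2)=360, h_ss(-1)=-600, h_ss(4)=12600; h_tt(-2)=7200, h_tt(0)=-2160, h_tt(2)=1440, h_tt(3)=-2700.
Local maxima occur where both diagonal entries negative: (-3, 0), (-3, 3), (-1, 0), (-1, 3). Count: 4.

4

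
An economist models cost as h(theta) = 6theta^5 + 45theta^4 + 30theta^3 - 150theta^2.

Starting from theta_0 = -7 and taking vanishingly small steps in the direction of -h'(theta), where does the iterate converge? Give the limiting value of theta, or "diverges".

diverges

h'(theta) = 30theta(theta - 1)(theta + 2)(theta + 5), so h'(-7) = 16800.
Gradient descent moves in the -h' direction, i.e. theta is decreasing.
There is no critical point below theta=-7, and h' keeps the same sign, so the iterate runs off to −∞.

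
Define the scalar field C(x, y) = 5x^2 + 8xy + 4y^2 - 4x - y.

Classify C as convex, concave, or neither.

C is quadratic, so its Hessian is the constant matrix H = [[10, 8], [8, 8]].
det(H) = 16, tr(H) = 18.
det(H) > 0 and tr(H) > 0, so H is positive definite everywhere: convex.

convex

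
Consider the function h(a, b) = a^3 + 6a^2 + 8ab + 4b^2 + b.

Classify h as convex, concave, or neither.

The term a^3 is cubic, so the Hessian is not constant.
∂²h/∂a² = 6a + 12, which takes both signs as a varies (negative for sufficiently negative a). A diagonal entry of the Hessian changing sign means the Hessian is neither positive- nor negative-semidefinite on all of R^2.

neither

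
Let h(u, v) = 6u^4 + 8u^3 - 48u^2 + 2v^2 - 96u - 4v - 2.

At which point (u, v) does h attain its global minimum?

h(u,v) separates as P(u) + Q(v) − 2, so its minimum is min P + min Q − 2.
P'(u) = 24(u - 2)(u + 1)(u + 2) vanishes at u ∈ {-2, -1, 2}; Q'(v) = 4v - 4 vanishes at v ∈ {1}.
Local minima of P (where P''>0): P(-2)=32, P(2)=-224. Local minima of Q: Q(1)=-2.
So the global minimum of h is P(2) + Q(1) − 2 = -224 − 2 − 2 = -228, attained at (2, 1).

(2, 1)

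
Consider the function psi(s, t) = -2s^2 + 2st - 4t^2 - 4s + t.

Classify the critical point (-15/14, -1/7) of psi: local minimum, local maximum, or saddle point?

local maximum

The Hessian of psi is constant: H = [[-4, 2], [2, -8]].
det(H) = (-4)·(-8) − 2² = 28.
det(H) > 0 and tr(H) = -12 < 0, so H is negative definite and the point is a local maximum.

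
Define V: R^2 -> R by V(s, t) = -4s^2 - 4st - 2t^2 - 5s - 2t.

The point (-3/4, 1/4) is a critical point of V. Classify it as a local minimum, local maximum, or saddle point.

local maximum

The Hessian of V is constant: H = [[-8, -4], [-4, -4]].
det(H) = (-8)·(-4) − (-4)² = 16.
det(H) > 0 and tr(H) = -12 < 0, so H is negative definite and the point is a local maximum.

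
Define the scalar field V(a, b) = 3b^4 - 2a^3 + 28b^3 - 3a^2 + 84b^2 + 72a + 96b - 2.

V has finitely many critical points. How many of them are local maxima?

V separates as a function of a plus a function of b, so ∇V=0 decouples.
∂V/∂a = -6(a - 3)(a + 4) = 0 at a ∈ {-4, 3}; ∂V/∂b = 12(b + 1)(b + 2)(b + 4) = 0 at b ∈ {-4, -2, -1}.
The Hessian is diagonal: diag(V_aa, V_bb). Second derivatives: V_aa(-4)=42, V_aa(3)=-42; V_bb(-4)=72, V_bb(-2)=-24, V_bb(-1)=36.
Local maxima occur where both diagonal entries negative: (3, -2). Count: 1.

1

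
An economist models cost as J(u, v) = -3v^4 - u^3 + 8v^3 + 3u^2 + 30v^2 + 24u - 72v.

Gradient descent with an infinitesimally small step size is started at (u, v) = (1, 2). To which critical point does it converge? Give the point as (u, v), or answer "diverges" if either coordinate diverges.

(-2, 1)

J is separable, so gradient descent decouples: u follows -∂J/∂u, v follows -∂J/∂v.
∂J/∂u = -3(u - 4)(u + 2); at u=1 this is 27, so u decreases.
∂J/∂v = -12(v - 3)(v - 1)(v + 2); at v=2 this is 48, so v decreases.
u converges to its nearest critical value -2 (a local min of the u-part); v converges to 1. The iterate converges to (-2, 1).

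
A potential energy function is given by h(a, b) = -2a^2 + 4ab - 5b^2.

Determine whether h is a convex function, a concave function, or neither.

h is quadratic, so its Hessian is the constant matrix H = [[-4, 4], [4, -10]].
det(H) = 24, tr(H) = -14.
det(H) > 0 and tr(H) < 0, so H is negative definite everywhere: concave.

concave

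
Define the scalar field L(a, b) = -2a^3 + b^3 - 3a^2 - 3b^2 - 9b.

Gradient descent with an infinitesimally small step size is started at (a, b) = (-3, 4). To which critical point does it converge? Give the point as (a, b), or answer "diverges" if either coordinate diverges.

(-1, 3)

L is separable, so gradient descent decouples: a follows -∂L/∂a, b follows -∂L/∂b.
∂L/∂a = -6a(a + 1); at a=-3 this is -36, so a increases.
∂L/∂b = 3(b - 3)(b + 1); at b=4 this is 15, so b decreases.
a converges to its nearest critical value -1 (a local min of the a-part); b converges to 3. The iterate converges to (-1, 3).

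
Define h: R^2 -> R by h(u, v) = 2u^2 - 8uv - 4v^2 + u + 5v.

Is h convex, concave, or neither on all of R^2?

h is quadratic, so its Hessian is the constant matrix H = [[4, -8], [-8, -8]].
det(H) = -96, tr(H) = -4.
det(H) < 0, so H is indefinite: neither convex nor concave.

neither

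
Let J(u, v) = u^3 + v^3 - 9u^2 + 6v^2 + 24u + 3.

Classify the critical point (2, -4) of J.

local maximum

The mixed partial ∂²J/∂u∂v is 0, so the Hessian at any point is diag(J_uu, J_vv) = diag(6(u - 3), 6(v + 2)).
At (2, -4): H = diag(-6, -12).
Both eigenvalues are negative, so H is negative definite: a local maximum.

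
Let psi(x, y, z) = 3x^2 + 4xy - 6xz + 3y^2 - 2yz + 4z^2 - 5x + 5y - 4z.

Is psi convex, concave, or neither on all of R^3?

convex

psi is quadratic, so its Hessian is the constant matrix H = [[6, 4, -6], [4, 6, -2], [-6, -2, 8]].
Leading principal minors: 6, 20, 16.
All positive ⇒ H ≻ 0 ⇒ convex.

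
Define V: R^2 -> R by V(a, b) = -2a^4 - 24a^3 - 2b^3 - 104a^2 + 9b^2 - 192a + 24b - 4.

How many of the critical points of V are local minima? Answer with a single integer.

1

V separates as a function of a plus a function of b, so ∇V=0 decouples.
∂V/∂a = -8(a + 2)(a + 3)(a + 4) = 0 at a ∈ {-4, -3, -2}; ∂V/∂b = -6(b - 4)(b + 1) = 0 at b ∈ {-1, 4}.
The Hessian is diagonal: diag(V_aa, V_bb). Second derivatives: V_aa(-4)=-16, V_aa(-3)=8, V_aa(-2)=-16; V_bb(-1)=30, V_bb(4)=-30.
Local minima occur where both diagonal entries positive: (-3, -1). Count: 1.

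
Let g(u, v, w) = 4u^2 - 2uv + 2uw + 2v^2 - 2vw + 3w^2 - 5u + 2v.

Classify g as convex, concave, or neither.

convex

g is quadratic, so its Hessian is the constant matrix H = [[8, -2, 2], [-2, 4, -2], [2, -2, 6]].
Leading principal minors: 8, 28, 136.
All positive ⇒ H ≻ 0 ⇒ convex.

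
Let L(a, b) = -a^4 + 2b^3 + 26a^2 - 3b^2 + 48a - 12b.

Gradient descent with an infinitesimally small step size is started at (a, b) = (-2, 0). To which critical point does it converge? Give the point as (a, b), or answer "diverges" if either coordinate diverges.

(-1, 2)

L is separable, so gradient descent decouples: a follows -∂L/∂a, b follows -∂L/∂b.
∂L/∂a = -4(a - 4)(a + 1)(a + 3); at a=-2 this is -24, so a increases.
∂L/∂b = 6(b - 2)(b + 1); at b=0 this is -12, so b increases.
a converges to its nearest critical value -1 (a local min of the a-part); b converges to 2. The iterate converges to (-1, 2).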